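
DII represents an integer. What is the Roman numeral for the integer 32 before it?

DII = 502
502 - 32 = 470

CDLXX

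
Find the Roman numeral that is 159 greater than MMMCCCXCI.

MMMCCCXCI = 3391
3391 + 159 = 3550

MMMDL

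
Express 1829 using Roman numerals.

Convert 1829 to Roman numerals:
  1829 contains 1×1000 (M)
  829 contains 1×500 (D)
  329 contains 3×100 (CCC)
  29 contains 2×10 (XX)
  9 contains 1×9 (IX)

MDCCCXXIX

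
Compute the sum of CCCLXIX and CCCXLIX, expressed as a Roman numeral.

CCCLXIX = 369
CCCXLIX = 349
369 + 349 = 718

DCCXVIII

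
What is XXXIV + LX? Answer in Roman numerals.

XXXIV = 34
LX = 60
34 + 60 = 94

XCIV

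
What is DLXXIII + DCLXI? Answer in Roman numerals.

DLXXIII = 573
DCLXI = 661
573 + 661 = 1234

MCCXXXIV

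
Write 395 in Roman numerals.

Convert 395 to Roman numerals:
  395 contains 3×100 (CCC)
  95 contains 1×90 (XC)
  5 contains 1×5 (V)

CCCXCV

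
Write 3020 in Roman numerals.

Convert 3020 to Roman numerals:
  3020 contains 3×1000 (MMM)
  20 contains 2×10 (XX)

MMMXX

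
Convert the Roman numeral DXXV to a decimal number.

DXXV: D=500, X=10, X=10, V=5
500 + 10 + 10 + 5 = 525

525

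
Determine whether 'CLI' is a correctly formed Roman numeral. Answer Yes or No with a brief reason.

'CLI': Check the rules: uses only the symbols I, V, X, L, C, D, M; no symbol is repeated more than three times in a row; V, L and D each appear at most once; no smaller symbol precedes a larger one (values never increase from left to right). Value: C (100) + L (50) + I (1) = 151. So it is a valid standard Roman numeral.

Yes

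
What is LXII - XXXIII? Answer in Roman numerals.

LXII = 62
XXXIII = 33
62 - 33 = 29

XXIX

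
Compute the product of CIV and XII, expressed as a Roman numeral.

CIV = 104
XII = 12
104 × 12 = 1248

MCCXLVIII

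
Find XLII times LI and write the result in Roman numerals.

XLII = 42
LI = 51
42 × 51 = 2142

MMCXLII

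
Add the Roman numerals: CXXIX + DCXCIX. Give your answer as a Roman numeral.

CXXIX = 129
DCXCIX = 699
129 + 699 = 828

DCCCXXVIII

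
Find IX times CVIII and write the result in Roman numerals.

IX = 9
CVIII = 108
9 × 108 = 972

CMLXXII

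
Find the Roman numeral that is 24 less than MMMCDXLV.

MMMCDXLV = 3445
3445 - 24 = 3421

MMMCDXXI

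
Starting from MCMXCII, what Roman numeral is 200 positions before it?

MCMXCII = 1992
1992 - 200 = 1792

MDCCXCII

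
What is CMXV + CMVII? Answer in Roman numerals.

CMXV = 915
CMVII = 907
915 + 907 = 1822

MDCCCXXII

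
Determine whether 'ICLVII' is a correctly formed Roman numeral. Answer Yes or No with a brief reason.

'ICLVII': Invalid subtractive combination: IC

No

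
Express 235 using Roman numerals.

Convert 235 to Roman numerals:
  235 contains 2×100 (CC)
  35 contains 3×10 (XXX)
  5 contains 1×5 (V)

CCXXXV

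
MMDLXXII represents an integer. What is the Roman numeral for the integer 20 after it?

MMDLXXII = 2572
2572 + 20 = 2592

MMDXCII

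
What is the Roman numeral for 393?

Convert 393 to Roman numerals:
  393 contains 3×100 (CCC)
  93 contains 1×90 (XC)
  3 contains 3×1 (III)

CCCXCIII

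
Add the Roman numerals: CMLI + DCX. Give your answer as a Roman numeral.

CMLI = 951
DCX = 610
951 + 610 = 1561

MDLXI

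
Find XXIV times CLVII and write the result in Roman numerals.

XXIV = 24
CLVII = 157
24 × 157 = 3768

MMMDCCLXVIII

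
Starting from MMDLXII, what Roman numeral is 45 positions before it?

MMDLXII = 2562
2562 - 45 = 2517

MMDXVII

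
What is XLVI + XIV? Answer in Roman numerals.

XLVI = 46
XIV = 14
46 + 14 = 60

LX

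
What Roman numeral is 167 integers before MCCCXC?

MCCCXC = 1390
1390 - 167 = 1223

MCCXXIII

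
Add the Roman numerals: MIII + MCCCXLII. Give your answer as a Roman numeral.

MIII = 1003
MCCCXLII = 1342
1003 + 1342 = 2345

MMCCCXLV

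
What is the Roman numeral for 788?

Convert 788 to Roman numerals:
  788 contains 1×500 (D)
  288 contains 2×100 (CC)
  88 contains 1×50 (L)
  38 contains 3×10 (XXX)
  8 contains 1×5 (V)
  3 contains 3×1 (III)

DCCLXXXVIII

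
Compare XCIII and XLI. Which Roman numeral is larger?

XCIII = 93
XLI = 41
93 is larger

XCIII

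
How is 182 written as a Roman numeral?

Convert 182 to Roman numerals:
  182 contains 1×100 (C)
  82 contains 1×50 (L)
  32 contains 3×10 (XXX)
  2 contains 2×1 (II)

CLXXXII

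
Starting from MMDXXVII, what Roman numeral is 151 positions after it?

MMDXXVII = 2527
2527 + 151 = 2678

MMDCLXXVIII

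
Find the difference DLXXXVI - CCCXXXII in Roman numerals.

DLXXXVI = 586
CCCXXXII = 332
586 - 332 = 254

CCLIV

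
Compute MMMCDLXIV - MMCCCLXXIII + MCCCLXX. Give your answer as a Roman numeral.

MMMCDLXIV = 3464, MMCCCLXXIII = 2373, MCCCLXX = 1370
3464 - 2373 = 1091
1091 + 1370 = 2461

MMCDLXI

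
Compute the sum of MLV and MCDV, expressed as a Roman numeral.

MLV = 1055
MCDV = 1405
1055 + 1405 = 2460

MMCDLX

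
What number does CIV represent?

CIV: C=100, IV=4
100 + 4 = 104

104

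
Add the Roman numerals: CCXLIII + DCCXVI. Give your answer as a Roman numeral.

CCXLIII = 243
DCCXVI = 716
243 + 716 = 959

CMLIX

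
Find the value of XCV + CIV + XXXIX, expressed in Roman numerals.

XCV = 95, CIV = 104, XXXIX = 39
95 + 104 = 199
199 + 39 = 238

CCXXXVIII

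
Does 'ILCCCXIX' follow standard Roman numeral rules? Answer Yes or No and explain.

'ILCCCXIX': Invalid subtractive combination: IL

No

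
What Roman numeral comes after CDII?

CDII = 402, so the next integer is 402 + 1 = 403

CDIII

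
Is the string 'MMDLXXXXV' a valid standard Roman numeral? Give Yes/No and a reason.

'MMDLXXXXV': More than 3 consecutive X's

No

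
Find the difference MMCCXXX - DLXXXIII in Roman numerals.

MMCCXXX = 2230
DLXXXIII = 583
2230 - 583 = 1647

MDCXLVII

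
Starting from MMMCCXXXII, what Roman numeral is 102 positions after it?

MMMCCXXXII = 3232
3232 + 102 = 3334

MMMCCCXXXIV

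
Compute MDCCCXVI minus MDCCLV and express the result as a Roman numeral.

MDCCCXVI = 1816
MDCCLV = 1755
1816 - 1755 = 61

LXI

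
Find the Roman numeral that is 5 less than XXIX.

XXIX = 29
29 - 5 = 24

XXIV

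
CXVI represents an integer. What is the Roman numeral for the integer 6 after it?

CXVI = 116
116 + 6 = 122

CXXII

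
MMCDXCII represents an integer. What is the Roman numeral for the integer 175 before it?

MMCDXCII = 2492
2492 - 175 = 2317

MMCCCXVII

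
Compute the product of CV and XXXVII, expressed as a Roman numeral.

CV = 105
XXXVII = 37
105 × 37 = 3885

MMMDCCCLXXXV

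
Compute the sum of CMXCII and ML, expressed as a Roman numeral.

CMXCII = 992
ML = 1050
992 + 1050 = 2042

MMXLII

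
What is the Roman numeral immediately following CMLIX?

CMLIX = 959, so the next integer is 959 + 1 = 960

CMLX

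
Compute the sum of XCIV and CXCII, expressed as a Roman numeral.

XCIV = 94
CXCII = 192
94 + 192 = 286

CCLXXXVI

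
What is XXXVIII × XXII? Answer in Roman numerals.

XXXVIII = 38
XXII = 22
38 × 22 = 836

DCCCXXXVI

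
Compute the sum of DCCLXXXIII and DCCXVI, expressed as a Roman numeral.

DCCLXXXIII = 783
DCCXVI = 716
783 + 716 = 1499

MCDXCIX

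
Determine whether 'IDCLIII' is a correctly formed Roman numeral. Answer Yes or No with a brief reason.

'IDCLIII': Invalid subtractive combination: ID

No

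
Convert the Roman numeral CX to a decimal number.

CX: C=100, X=10
100 + 10 = 110

110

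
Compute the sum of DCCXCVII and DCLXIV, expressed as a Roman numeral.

DCCXCVII = 797
DCLXIV = 664
797 + 664 = 1461

MCDLXI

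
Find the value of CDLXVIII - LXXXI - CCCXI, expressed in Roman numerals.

CDLXVIII = 468, LXXXI = 81, CCCXI = 311
468 - 81 = 387
387 - 311 = 76

LXXVI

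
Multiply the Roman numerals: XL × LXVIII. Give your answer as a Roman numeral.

XL = 40
LXVIII = 68
40 × 68 = 2720

MMDCCXX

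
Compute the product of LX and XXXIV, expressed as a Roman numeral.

LX = 60
XXXIV = 34
60 × 34 = 2040

MMXL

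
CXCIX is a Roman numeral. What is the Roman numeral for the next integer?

CXCIX = 199; next is 200

CC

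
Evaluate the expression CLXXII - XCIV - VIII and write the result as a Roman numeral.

CLXXII = 172, XCIV = 94, VIII = 8
172 - 94 = 78
78 - 8 = 70

LXX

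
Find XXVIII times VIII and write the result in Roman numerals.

XXVIII = 28
VIII = 8
28 × 8 = 224

CCXXIV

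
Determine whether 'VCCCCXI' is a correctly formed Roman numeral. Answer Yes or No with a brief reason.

'VCCCCXI': More than 3 consecutive C's

No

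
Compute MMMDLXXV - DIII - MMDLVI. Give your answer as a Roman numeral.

MMMDLXXV = 3575, DIII = 503, MMDLVI = 2556
3575 - 503 = 3072
3072 - 2556 = 516

DXVI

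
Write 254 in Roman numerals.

Convert 254 to Roman numerals:
  254 contains 2×100 (CC)
  54 contains 1×50 (L)
  4 contains 1×4 (IV)

CCLIV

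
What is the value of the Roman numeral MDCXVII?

MDCXVII: M=1000, D=500, C=100, X=10, V=5, I=1, I=1
1000 + 500 + 100 + 10 + 5 + 1 + 1 = 1617

1617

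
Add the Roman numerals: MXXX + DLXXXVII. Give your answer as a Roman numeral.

MXXX = 1030
DLXXXVII = 587
1030 + 587 = 1617

MDCXVII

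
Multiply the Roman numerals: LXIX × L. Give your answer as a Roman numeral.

LXIX = 69
L = 50
69 × 50 = 3450

MMMCDL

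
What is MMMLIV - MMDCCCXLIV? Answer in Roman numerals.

MMMLIV = 3054
MMDCCCXLIV = 2844
3054 - 2844 = 210

CCX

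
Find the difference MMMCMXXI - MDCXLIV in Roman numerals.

MMMCMXXI = 3921
MDCXLIV = 1644
3921 - 1644 = 2277

MMCCLXXVII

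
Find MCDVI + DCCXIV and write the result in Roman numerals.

MCDVI = 1406
DCCXIV = 714
1406 + 714 = 2120

MMCXX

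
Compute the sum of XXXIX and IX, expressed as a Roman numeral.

XXXIX = 39
IX = 9
39 + 9 = 48

XLVIII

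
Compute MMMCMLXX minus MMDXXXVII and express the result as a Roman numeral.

MMMCMLXX = 3970
MMDXXXVII = 2537
3970 - 2537 = 1433

MCDXXXIII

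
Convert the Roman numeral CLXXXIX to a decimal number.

CLXXXIX: C=100, L=50, X=10, X=10, X=10, IX=9
100 + 50 + 10 + 10 + 10 + 9 = 189

189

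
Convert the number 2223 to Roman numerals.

Convert 2223 to Roman numerals:
  2223 contains 2×1000 (MM)
  223 contains 2×100 (CC)
  23 contains 2×10 (XX)
  3 contains 3×1 (III)

MMCCXXIII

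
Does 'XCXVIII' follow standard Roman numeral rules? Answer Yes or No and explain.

'XCXVIII': X cannot come right after the subtractive pair XC: once X is subtracted in XC, the next symbol must be smaller than X

No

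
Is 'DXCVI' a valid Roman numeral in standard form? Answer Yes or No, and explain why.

'DXCVI': Check the rules: uses only the symbols I, V, X, L, C, D, M; no symbol is repeated more than three times in a row; V, L and D each appear at most once; the only place a smaller symbol precedes a larger one is the allowed subtractive pair XC, the symbol right after such a pair (if any) is smaller than the pair's first symbol, and otherwise the values never increase from left to right. Value: D (500) + XC (90) + V (5) + I (1) = 596. So it is a valid standard Roman numeral.

Yes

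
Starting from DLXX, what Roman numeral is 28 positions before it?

DLXX = 570
570 - 28 = 542

DXLII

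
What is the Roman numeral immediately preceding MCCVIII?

MCCVIII = 1208, so the previous integer is 1208 - 1 = 1207

MCCVII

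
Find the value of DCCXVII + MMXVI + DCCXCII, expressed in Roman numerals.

DCCXVII = 717, MMXVI = 2016, DCCXCII = 792
717 + 2016 = 2733
2733 + 792 = 3525

MMMDXXV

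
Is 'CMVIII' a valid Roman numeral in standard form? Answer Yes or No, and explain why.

'CMVIII': Check the rules: uses only the symbols I, V, X, L, C, D, M; no symbol is repeated more than three times in a row; V, L and D each appear at most once; the only place a smaller symbol precedes a larger one is the allowed subtractive pair CM, the symbol right after such a pair (if any) is smaller than the pair's first symbol, and otherwise the values never increase from left to right. Value: CM (900) + V (5) + I (1) + I (1) + I (1) = 908. So it is a valid standard Roman numeral.

Yes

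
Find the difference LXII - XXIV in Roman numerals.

LXII = 62
XXIV = 24
62 - 24 = 38

XXXVIII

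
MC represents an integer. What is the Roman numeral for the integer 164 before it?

MC = 1100
1100 - 164 = 936

CMXXXVI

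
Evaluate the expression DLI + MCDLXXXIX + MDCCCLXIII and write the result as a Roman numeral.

DLI = 551, MCDLXXXIX = 1489, MDCCCLXIII = 1863
551 + 1489 = 2040
2040 + 1863 = 3903

MMMCMIII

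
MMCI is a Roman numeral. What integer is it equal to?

MMCI: M=1000, M=1000, C=100, I=1
1000 + 1000 + 100 + 1 = 2101

2101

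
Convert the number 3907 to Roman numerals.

Convert 3907 to Roman numerals:
  3907 contains 3×1000 (MMM)
  907 contains 1×900 (CM)
  7 contains 1×5 (V)
  2 contains 2×1 (II)

MMMCMVII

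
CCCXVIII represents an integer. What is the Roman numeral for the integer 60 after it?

CCCXVIII = 318
318 + 60 = 378

CCCLXXVIII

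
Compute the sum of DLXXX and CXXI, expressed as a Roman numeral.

DLXXX = 580
CXXI = 121
580 + 121 = 701

DCCI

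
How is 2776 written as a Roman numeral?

Convert 2776 to Roman numerals:
  2776 contains 2×1000 (MM)
  776 contains 1×500 (D)
  276 contains 2×100 (CC)
  76 contains 1×50 (L)
  26 contains 2×10 (XX)
  6 contains 1×5 (V)
  1 contains 1×1 (I)

MMDCCLXXVI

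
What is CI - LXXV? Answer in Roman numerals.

CI = 101
LXXV = 75
101 - 75 = 26

XXVI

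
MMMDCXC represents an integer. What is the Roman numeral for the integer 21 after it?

MMMDCXC = 3690
3690 + 21 = 3711

MMMDCCXI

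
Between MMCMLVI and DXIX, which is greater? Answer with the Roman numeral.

MMCMLVI = 2956
DXIX = 519
2956 is larger

MMCMLVI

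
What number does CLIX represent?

CLIX: C=100, L=50, IX=9
100 + 50 + 9 = 159

159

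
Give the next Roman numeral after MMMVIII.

MMMVIII = 3008, so the next integer is 3008 + 1 = 3009

MMMIX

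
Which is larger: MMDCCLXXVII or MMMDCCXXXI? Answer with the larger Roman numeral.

MMDCCLXXVII = 2777
MMMDCCXXXI = 3731
3731 is larger

MMMDCCXXXI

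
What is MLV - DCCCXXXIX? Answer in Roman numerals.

MLV = 1055
DCCCXXXIX = 839
1055 - 839 = 216

CCXVI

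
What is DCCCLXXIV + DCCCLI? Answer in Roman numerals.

DCCCLXXIV = 874
DCCCLI = 851
874 + 851 = 1725

MDCCXXV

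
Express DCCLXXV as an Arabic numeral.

DCCLXXV: D=500, C=100, C=100, L=50, X=10, X=10, V=5
500 + 100 + 100 + 50 + 10 + 10 + 5 = 775

775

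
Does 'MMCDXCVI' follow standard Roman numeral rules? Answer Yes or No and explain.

'MMCDXCVI': Check the rules: uses only the symbols I, V, X, L, C, D, M; no symbol is repeated more than three times in a row; V, L and D each appear at most once; the only places a smaller symbol precedes a larger one are the allowed subtractive pairs CD, XC, the symbol right after such a pair (if any) is smaller than the pair's first symbol, and otherwise the values never increase from left to right. Value: M (1000) + M (1000) + CD (400) + XC (90) + V (5) + I (1) = 2496. So it is a valid standard Roman numeral.

Yes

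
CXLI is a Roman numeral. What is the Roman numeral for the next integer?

CXLI = 141, so the next integer is 141 + 1 = 142

CXLII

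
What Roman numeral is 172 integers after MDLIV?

MDLIV = 1554
1554 + 172 = 1726

MDCCXXVI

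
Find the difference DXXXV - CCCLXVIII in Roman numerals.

DXXXV = 535
CCCLXVIII = 368
535 - 368 = 167

CLXVII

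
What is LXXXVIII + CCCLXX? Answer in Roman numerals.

LXXXVIII = 88
CCCLXX = 370
88 + 370 = 458

CDLVIII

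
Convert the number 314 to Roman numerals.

Convert 314 to Roman numerals:
  314 contains 3×100 (CCC)
  14 contains 1×10 (X)
  4 contains 1×4 (IV)

CCCXIV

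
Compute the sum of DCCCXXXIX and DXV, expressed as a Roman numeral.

DCCCXXXIX = 839
DXV = 515
839 + 515 = 1354

MCCCLIV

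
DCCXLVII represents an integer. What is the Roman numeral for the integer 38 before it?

DCCXLVII = 747
747 - 38 = 709

DCCIX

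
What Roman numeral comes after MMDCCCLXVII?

MMDCCCLXVII = 2867, so the next integer is 2867 + 1 = 2868

MMDCCCLXVIII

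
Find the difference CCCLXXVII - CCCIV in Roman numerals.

CCCLXXVII = 377
CCCIV = 304
377 - 304 = 73

LXXIII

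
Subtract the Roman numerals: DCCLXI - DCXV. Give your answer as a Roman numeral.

DCCLXI = 761
DCXV = 615
761 - 615 = 146

CXLVI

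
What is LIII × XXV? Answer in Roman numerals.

LIII = 53
XXV = 25
53 × 25 = 1325

MCCCXXV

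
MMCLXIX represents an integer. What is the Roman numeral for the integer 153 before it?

MMCLXIX = 2169
2169 - 153 = 2016

MMXVI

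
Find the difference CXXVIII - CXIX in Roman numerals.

CXXVIII = 128
CXIX = 119
128 - 119 = 9

IX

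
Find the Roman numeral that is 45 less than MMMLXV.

MMMLXV = 3065
3065 - 45 = 3020

MMMXX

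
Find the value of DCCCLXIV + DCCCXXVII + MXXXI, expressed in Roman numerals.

DCCCLXIV = 864, DCCCXXVII = 827, MXXXI = 1031
864 + 827 = 1691
1691 + 1031 = 2722

MMDCCXXII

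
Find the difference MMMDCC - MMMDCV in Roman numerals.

MMMDCC = 3700
MMMDCV = 3605
3700 - 3605 = 95

XCV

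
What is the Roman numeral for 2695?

Convert 2695 to Roman numerals:
  2695 contains 2×1000 (MM)
  695 contains 1×500 (D)
  195 contains 1×100 (C)
  95 contains 1×90 (XC)
  5 contains 1×5 (V)

MMDCXCV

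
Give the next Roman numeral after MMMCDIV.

MMMCDIV = 3404; next is 3405

MMMCDV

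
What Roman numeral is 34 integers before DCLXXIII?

DCLXXIII = 673
673 - 34 = 639

DCXXXIX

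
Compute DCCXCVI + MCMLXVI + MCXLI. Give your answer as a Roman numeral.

DCCXCVI = 796, MCMLXVI = 1966, MCXLI = 1141
796 + 1966 = 2762
2762 + 1141 = 3903

MMMCMIII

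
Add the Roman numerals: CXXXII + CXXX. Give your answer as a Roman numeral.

CXXXII = 132
CXXX = 130
132 + 130 = 262

CCLXII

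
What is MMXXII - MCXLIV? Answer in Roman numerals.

MMXXII = 2022
MCXLIV = 1144
2022 - 1144 = 878

DCCCLXXVIII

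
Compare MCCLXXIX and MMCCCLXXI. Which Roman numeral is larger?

MCCLXXIX = 1279
MMCCCLXXI = 2371
2371 is larger

MMCCCLXXI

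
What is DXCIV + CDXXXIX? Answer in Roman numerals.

DXCIV = 594
CDXXXIX = 439
594 + 439 = 1033

MXXXIII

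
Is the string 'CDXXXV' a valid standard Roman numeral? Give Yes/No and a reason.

'CDXXXV': Check the rules: uses only the symbols I, V, X, L, C, D, M; no symbol is repeated more than three times in a row; V, L and D each appear at most once; the only place a smaller symbol precedes a larger one is the allowed subtractive pair CD, the symbol right after such a pair (if any) is smaller than the pair's first symbol, and otherwise the values never increase from left to right. Value: CD (400) + X (10) + X (10) + X (10) + V (5) = 435. So it is a valid standard Roman numeral.

Yes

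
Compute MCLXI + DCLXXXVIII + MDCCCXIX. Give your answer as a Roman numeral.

MCLXI = 1161, DCLXXXVIII = 688, MDCCCXIX = 1819
1161 + 688 = 1849
1849 + 1819 = 3668

MMMDCLXVIII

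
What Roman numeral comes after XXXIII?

XXXIII = 33; next is 34

XXXIV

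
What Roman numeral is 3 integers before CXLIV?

CXLIV = 144
144 - 3 = 141

CXLI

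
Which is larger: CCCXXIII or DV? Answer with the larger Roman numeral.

CCCXXIII = 323
DV = 505
505 is larger

DV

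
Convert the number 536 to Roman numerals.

Convert 536 to Roman numerals:
  536 contains 1×500 (D)
  36 contains 3×10 (XXX)
  6 contains 1×5 (V)
  1 contains 1×1 (I)

DXXXVI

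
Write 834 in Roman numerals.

Convert 834 to Roman numerals:
  834 contains 1×500 (D)
  334 contains 3×100 (CCC)
  34 contains 3×10 (XXX)
  4 contains 1×4 (IV)

DCCCXXXIV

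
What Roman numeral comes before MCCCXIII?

MCCCXIII = 1313; previous is 1312

MCCCXII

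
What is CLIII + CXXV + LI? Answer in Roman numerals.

CLIII = 153, CXXV = 125, LI = 51
153 + 125 = 278
278 + 51 = 329

CCCXXIX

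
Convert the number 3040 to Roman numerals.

Convert 3040 to Roman numerals:
  3040 contains 3×1000 (MMM)
  40 contains 1×40 (XL)

MMMXL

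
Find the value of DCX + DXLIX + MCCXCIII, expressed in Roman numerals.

DCX = 610, DXLIX = 549, MCCXCIII = 1293
610 + 549 = 1159
1159 + 1293 = 2452

MMCDLII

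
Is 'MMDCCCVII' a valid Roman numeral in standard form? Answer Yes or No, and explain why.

'MMDCCCVII': Check the rules: uses only the symbols I, V, X, L, C, D, M; no symbol is repeated more than three times in a row; V, L and D each appear at most once; no smaller symbol precedes a larger one (values never increase from left to right). Value: M (1000) + M (1000) + D (500) + C (100) + C (100) + C (100) + V (5) + I (1) + I (1) = 2807. So it is a valid standard Roman numeral.

Yes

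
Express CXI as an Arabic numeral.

CXI: C=100, X=10, I=1
100 + 10 + 1 = 111

111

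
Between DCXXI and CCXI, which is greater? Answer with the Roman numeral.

DCXXI = 621
CCXI = 211
621 is larger

DCXXI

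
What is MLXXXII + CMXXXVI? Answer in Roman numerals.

MLXXXII = 1082
CMXXXVI = 936
1082 + 936 = 2018

MMXVIII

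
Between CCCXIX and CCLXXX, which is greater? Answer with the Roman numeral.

CCCXIX = 319
CCLXXX = 280
319 is larger

CCCXIX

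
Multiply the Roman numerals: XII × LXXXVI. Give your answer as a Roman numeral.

XII = 12
LXXXVI = 86
12 × 86 = 1032

MXXXII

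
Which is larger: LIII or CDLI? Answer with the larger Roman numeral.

LIII = 53
CDLI = 451
451 is larger

CDLI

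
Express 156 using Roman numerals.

Convert 156 to Roman numerals:
  156 contains 1×100 (C)
  56 contains 1×50 (L)
  6 contains 1×5 (V)
  1 contains 1×1 (I)

CLVI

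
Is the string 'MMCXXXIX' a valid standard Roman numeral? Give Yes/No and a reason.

'MMCXXXIX': Check the rules: uses only the symbols I, V, X, L, C, D, M; no symbol is repeated more than three times in a row; V, L and D each appear at most once; the only place a smaller symbol precedes a larger one is the allowed subtractive pair IX, the symbol right after such a pair (if any) is smaller than the pair's first symbol, and otherwise the values never increase from left to right. Value: M (1000) + M (1000) + C (100) + X (10) + X (10) + X (10) + IX (9) = 2139. So it is a valid standard Roman numeral.

Yes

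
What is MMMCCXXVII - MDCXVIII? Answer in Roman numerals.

MMMCCXXVII = 3227
MDCXVIII = 1618
3227 - 1618 = 1609

MDCIX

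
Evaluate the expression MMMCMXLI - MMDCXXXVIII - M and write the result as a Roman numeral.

MMMCMXLI = 3941, MMDCXXXVIII = 2638, M = 1000
3941 - 2638 = 1303
1303 - 1000 = 303

CCCIII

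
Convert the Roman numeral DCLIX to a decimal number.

DCLIX: D=500, C=100, L=50, IX=9
500 + 100 + 50 + 9 = 659

659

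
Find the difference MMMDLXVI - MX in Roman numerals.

MMMDLXVI = 3566
MX = 1010
3566 - 1010 = 2556

MMDLVI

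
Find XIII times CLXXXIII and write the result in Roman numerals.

XIII = 13
CLXXXIII = 183
13 × 183 = 2379

MMCCCLXXIX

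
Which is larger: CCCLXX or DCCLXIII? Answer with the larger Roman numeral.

CCCLXX = 370
DCCLXIII = 763
763 is larger

DCCLXIII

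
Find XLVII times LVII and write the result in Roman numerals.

XLVII = 47
LVII = 57
47 × 57 = 2679

MMDCLXXIX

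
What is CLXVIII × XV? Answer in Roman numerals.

CLXVIII = 168
XV = 15
168 × 15 = 2520

MMDXX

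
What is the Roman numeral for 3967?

Convert 3967 to Roman numerals:
  3967 contains 3×1000 (MMM)
  967 contains 1×900 (CM)
  67 contains 1×50 (L)
  17 contains 1×10 (X)
  7 contains 1×5 (V)
  2 contains 2×1 (II)

MMMCMLXVII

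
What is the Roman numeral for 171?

Convert 171 to Roman numerals:
  171 contains 1×100 (C)
  71 contains 1×50 (L)
  21 contains 2×10 (XX)
  1 contains 1×1 (I)

CLXXI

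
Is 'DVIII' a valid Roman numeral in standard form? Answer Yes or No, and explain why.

'DVIII': Check the rules: uses only the symbols I, V, X, L, C, D, M; no symbol is repeated more than three times in a row; V, L and D each appear at most once; no smaller symbol precedes a larger one (values never increase from left to right). Value: D (500) + V (5) + I (1) + I (1) + I (1) = 508. So it is a valid standard Roman numeral.

Yes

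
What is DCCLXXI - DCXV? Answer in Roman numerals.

DCCLXXI = 771
DCXV = 615
771 - 615 = 156

CLVI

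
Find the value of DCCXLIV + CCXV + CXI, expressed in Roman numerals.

DCCXLIV = 744, CCXV = 215, CXI = 111
744 + 215 = 959
959 + 111 = 1070

MLXX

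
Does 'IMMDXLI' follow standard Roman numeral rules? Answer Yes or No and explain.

'IMMDXLI': Invalid subtractive combination: IM

No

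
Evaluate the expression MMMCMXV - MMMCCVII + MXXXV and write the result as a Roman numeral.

MMMCMXV = 3915, MMMCCVII = 3207, MXXXV = 1035
3915 - 3207 = 708
708 + 1035 = 1743

MDCCXLIII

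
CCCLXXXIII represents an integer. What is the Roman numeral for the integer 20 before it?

CCCLXXXIII = 383
383 - 20 = 363

CCCLXIII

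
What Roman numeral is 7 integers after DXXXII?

DXXXII = 532
532 + 7 = 539

DXXXIX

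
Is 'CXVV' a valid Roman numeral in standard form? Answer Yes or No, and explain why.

'CXVV': V should not appear more than once

No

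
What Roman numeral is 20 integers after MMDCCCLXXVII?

MMDCCCLXXVII = 2877
2877 + 20 = 2897

MMDCCCXCVII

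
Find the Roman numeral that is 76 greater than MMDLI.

MMDLI = 2551
2551 + 76 = 2627

MMDCXXVII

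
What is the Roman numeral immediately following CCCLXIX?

CCCLXIX = 369, so the next integer is 369 + 1 = 370

CCCLXX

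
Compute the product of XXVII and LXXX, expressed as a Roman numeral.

XXVII = 27
LXXX = 80
27 × 80 = 2160

MMCLX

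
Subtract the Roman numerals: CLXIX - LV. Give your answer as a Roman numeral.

CLXIX = 169
LV = 55
169 - 55 = 114

CXIV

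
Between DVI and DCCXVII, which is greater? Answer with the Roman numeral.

DVI = 506
DCCXVII = 717
717 is larger

DCCXVII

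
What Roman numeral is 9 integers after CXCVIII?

CXCVIII = 198
198 + 9 = 207

CCVII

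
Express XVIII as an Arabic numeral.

XVIII: X=10, V=5, I=1, I=1, I=1
10 + 5 + 1 + 1 + 1 = 18

18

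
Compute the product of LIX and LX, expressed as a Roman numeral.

LIX = 59
LX = 60
59 × 60 = 3540

MMMDXL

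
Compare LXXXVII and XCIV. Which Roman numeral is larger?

LXXXVII = 87
XCIV = 94
94 is larger

XCIV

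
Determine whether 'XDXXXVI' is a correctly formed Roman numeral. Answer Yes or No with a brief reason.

'XDXXXVI': Invalid subtractive combination: XD

No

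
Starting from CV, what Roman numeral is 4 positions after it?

CV = 105
105 + 4 = 109

CIX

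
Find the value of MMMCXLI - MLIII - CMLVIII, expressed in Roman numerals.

MMMCXLI = 3141, MLIII = 1053, CMLVIII = 958
3141 - 1053 = 2088
2088 - 958 = 1130

MCXXX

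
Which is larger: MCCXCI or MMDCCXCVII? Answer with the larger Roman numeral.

MCCXCI = 1291
MMDCCXCVII = 2797
2797 is larger

MMDCCXCVII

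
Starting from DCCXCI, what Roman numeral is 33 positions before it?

DCCXCI = 791
791 - 33 = 758

DCCLVIII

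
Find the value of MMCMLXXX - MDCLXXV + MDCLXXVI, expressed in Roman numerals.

MMCMLXXX = 2980, MDCLXXV = 1675, MDCLXXVI = 1676
2980 - 1675 = 1305
1305 + 1676 = 2981

MMCMLXXXI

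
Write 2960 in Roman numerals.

Convert 2960 to Roman numerals:
  2960 contains 2×1000 (MM)
  960 contains 1×900 (CM)
  60 contains 1×50 (L)
  10 contains 1×10 (X)

MMCMLX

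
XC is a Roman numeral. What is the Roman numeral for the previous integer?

XC = 90, so the previous integer is 90 - 1 = 89

LXXXIX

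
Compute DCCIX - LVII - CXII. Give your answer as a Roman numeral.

DCCIX = 709, LVII = 57, CXII = 112
709 - 57 = 652
652 - 112 = 540

DXL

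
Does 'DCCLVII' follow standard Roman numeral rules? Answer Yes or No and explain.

'DCCLVII': Check the rules: uses only the symbols I, V, X, L, C, D, M; no symbol is repeated more than three times in a row; V, L and D each appear at most once; no smaller symbol precedes a larger one (values never increase from left to right). Value: D (500) + C (100) + C (100) + L (50) + V (5) + I (1) + I (1) = 757. So it is a valid standard Roman numeral.

Yes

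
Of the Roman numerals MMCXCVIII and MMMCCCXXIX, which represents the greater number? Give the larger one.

MMCXCVIII = 2198
MMMCCCXXIX = 3329
3329 is larger

MMMCCCXXIX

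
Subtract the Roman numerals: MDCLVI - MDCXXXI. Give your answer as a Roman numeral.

MDCLVI = 1656
MDCXXXI = 1631
1656 - 1631 = 25

XXV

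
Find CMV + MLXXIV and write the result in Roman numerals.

CMV = 905
MLXXIV = 1074
905 + 1074 = 1979

MCMLXXIX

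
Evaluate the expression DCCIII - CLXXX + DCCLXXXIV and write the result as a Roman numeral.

DCCIII = 703, CLXXX = 180, DCCLXXXIV = 784
703 - 180 = 523
523 + 784 = 1307

MCCCVII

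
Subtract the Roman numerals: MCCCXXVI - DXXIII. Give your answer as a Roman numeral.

MCCCXXVI = 1326
DXXIII = 523
1326 - 523 = 803

DCCCIII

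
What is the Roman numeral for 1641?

Convert 1641 to Roman numerals:
  1641 contains 1×1000 (M)
  641 contains 1×500 (D)
  141 contains 1×100 (C)
  41 contains 1×40 (XL)
  1 contains 1×1 (I)

MDCXLI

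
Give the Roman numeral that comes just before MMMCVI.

MMMCVI = 3106; previous is 3105

MMMCV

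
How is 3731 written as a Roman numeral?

Convert 3731 to Roman numerals:
  3731 contains 3×1000 (MMM)
  731 contains 1×500 (D)
  231 contains 2×100 (CC)
  31 contains 3×10 (XXX)
  1 contains 1×1 (I)

MMMDCCXXXI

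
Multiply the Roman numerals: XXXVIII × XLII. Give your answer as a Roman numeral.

XXXVIII = 38
XLII = 42
38 × 42 = 1596

MDXCVI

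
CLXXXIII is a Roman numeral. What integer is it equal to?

CLXXXIII: C=100, L=50, X=10, X=10, X=10, I=1, I=1, I=1
100 + 50 + 10 + 10 + 10 + 1 + 1 + 1 = 183

183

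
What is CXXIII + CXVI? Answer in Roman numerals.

CXXIII = 123
CXVI = 116
123 + 116 = 239

CCXXXIX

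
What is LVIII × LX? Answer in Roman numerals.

LVIII = 58
LX = 60
58 × 60 = 3480

MMMCDLXXX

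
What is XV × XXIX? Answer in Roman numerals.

XV = 15
XXIX = 29
15 × 29 = 435

CDXXXV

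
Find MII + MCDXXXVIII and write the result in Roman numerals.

MII = 1002
MCDXXXVIII = 1438
1002 + 1438 = 2440

MMCDXL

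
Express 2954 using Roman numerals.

Convert 2954 to Roman numerals:
  2954 contains 2×1000 (MM)
  954 contains 1×900 (CM)
  54 contains 1×50 (L)
  4 contains 1×4 (IV)

MMCMLIV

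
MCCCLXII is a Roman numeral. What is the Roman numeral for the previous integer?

MCCCLXII = 1362, so the previous integer is 1362 - 1 = 1361

MCCCLXI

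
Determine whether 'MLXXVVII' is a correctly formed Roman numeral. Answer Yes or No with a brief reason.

'MLXXVVII': V should not appear more than once

No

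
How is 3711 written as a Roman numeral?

Convert 3711 to Roman numerals:
  3711 contains 3×1000 (MMM)
  711 contains 1×500 (D)
  211 contains 2×100 (CC)
  11 contains 1×10 (X)
  1 contains 1×1 (I)

MMMDCCXI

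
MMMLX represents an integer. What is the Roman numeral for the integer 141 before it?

MMMLX = 3060
3060 - 141 = 2919

MMCMXIX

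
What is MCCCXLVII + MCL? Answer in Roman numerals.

MCCCXLVII = 1347
MCL = 1150
1347 + 1150 = 2497

MMCDXCVII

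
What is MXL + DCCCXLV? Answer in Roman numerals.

MXL = 1040
DCCCXLV = 845
1040 + 845 = 1885

MDCCCLXXXV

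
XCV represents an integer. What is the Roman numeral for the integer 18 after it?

XCV = 95
95 + 18 = 113

CXIII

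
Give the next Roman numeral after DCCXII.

DCCXII = 712; next is 713

DCCXIII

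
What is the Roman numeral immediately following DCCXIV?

DCCXIV = 714; next is 715

DCCXV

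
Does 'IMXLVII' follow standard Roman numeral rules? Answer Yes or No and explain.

'IMXLVII': Invalid subtractive combination: IM

No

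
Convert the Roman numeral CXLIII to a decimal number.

CXLIII: C=100, XL=40, I=1, I=1, I=1
100 + 40 + 1 + 1 + 1 = 143

143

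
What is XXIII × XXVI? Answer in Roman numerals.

XXIII = 23
XXVI = 26
23 × 26 = 598

DXCVIII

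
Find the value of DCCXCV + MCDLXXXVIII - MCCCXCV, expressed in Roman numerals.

DCCXCV = 795, MCDLXXXVIII = 1488, MCCCXCV = 1395
795 + 1488 = 2283
2283 - 1395 = 888

DCCCLXXXVIII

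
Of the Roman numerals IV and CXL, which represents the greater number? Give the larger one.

IV = 4
CXL = 140
140 is larger

CXL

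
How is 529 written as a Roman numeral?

Convert 529 to Roman numerals:
  529 contains 1×500 (D)
  29 contains 2×10 (XX)
  9 contains 1×9 (IX)

DXXIX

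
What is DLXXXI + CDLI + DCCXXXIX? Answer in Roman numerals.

DLXXXI = 581, CDLI = 451, DCCXXXIX = 739
581 + 451 = 1032
1032 + 739 = 1771

MDCCLXXI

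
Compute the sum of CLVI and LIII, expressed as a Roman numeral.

CLVI = 156
LIII = 53
156 + 53 = 209

CCIX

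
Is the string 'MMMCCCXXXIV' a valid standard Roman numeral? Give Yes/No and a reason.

'MMMCCCXXXIV': Check the rules: uses only the symbols I, V, X, L, C, D, M; no symbol is repeated more than three times in a row; V, L and D each appear at most once; the only place a smaller symbol precedes a larger one is the allowed subtractive pair IV, the symbol right after such a pair (if any) is smaller than the pair's first symbol, and otherwise the values never increase from left to right. Value: M (1000) + M (1000) + M (1000) + C (100) + C (100) + C (100) + X (10) + X (10) + X (10) + IV (4) = 3334. So it is a valid standard Roman numeral.

Yes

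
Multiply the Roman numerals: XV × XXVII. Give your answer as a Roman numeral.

XV = 15
XXVII = 27
15 × 27 = 405

CDV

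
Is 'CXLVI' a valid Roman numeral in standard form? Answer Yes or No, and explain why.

'CXLVI': Check the rules: uses only the symbols I, V, X, L, C, D, M; no symbol is repeated more than three times in a row; V, L and D each appear at most once; the only place a smaller symbol precedes a larger one is the allowed subtractive pair XL, the symbol right after such a pair (if any) is smaller than the pair's first symbol, and otherwise the values never increase from left to right. Value: C (100) + XL (40) + V (5) + I (1) = 146. So it is a valid standard Roman numeral.

Yes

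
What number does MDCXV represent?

MDCXV: M=1000, D=500, C=100, X=10, V=5
1000 + 500 + 100 + 10 + 5 = 1615

1615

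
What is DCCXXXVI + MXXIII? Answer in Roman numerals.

DCCXXXVI = 736
MXXIII = 1023
736 + 1023 = 1759

MDCCLIX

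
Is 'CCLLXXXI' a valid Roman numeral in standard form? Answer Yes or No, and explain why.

'CCLLXXXI': L should not appear more than once

No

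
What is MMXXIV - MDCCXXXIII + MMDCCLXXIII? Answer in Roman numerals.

MMXXIV = 2024, MDCCXXXIII = 1733, MMDCCLXXIII = 2773
2024 - 1733 = 291
291 + 2773 = 3064

MMMLXIV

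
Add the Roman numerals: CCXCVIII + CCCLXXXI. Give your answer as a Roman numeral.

CCXCVIII = 298
CCCLXXXI = 381
298 + 381 = 679

DCLXXIX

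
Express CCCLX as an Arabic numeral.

CCCLX: C=100, C=100, C=100, L=50, X=10
100 + 100 + 100 + 50 + 10 = 360

360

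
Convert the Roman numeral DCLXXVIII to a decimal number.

DCLXXVIII: D=500, C=100, L=50, X=10, X=10, V=5, I=1, I=1, I=1
500 + 100 + 50 + 10 + 10 + 5 + 1 + 1 + 1 = 678

678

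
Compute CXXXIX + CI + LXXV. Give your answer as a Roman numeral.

CXXXIX = 139, CI = 101, LXXV = 75
139 + 101 = 240
240 + 75 = 315

CCCXV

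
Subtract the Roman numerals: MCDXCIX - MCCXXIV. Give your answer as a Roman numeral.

MCDXCIX = 1499
MCCXXIV = 1224
1499 - 1224 = 275

CCLXXV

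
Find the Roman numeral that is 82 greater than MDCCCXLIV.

MDCCCXLIV = 1844
1844 + 82 = 1926

MCMXXVI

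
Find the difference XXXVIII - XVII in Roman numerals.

XXXVIII = 38
XVII = 17
38 - 17 = 21

XXI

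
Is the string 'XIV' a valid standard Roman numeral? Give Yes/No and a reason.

'XIV': Check the rules: uses only the symbols I, V, X, L, C, D, M; no symbol is repeated more than three times in a row; V, L and D each appear at most once; the only place a smaller symbol precedes a larger one is the allowed subtractive pair IV, the symbol right after such a pair (if any) is smaller than the pair's first symbol, and otherwise the values never increase from left to right. Value: X (10) + IV (4) = 14. So it is a valid standard Roman numeral.

Yes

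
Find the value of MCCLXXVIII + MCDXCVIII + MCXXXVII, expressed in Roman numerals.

MCCLXXVIII = 1278, MCDXCVIII = 1498, MCXXXVII = 1137
1278 + 1498 = 2776
2776 + 1137 = 3913

MMMCMXIII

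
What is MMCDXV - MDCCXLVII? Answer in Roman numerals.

MMCDXV = 2415
MDCCXLVII = 1747
2415 - 1747 = 668

DCLXVIII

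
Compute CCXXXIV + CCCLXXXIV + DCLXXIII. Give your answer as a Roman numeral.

CCXXXIV = 234, CCCLXXXIV = 384, DCLXXIII = 673
234 + 384 = 618
618 + 673 = 1291

MCCXCI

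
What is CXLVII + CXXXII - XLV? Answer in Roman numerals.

CXLVII = 147, CXXXII = 132, XLV = 45
147 + 132 = 279
279 - 45 = 234

CCXXXIV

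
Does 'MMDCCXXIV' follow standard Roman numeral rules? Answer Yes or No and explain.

'MMDCCXXIV': Check the rules: uses only the symbols I, V, X, L, C, D, M; no symbol is repeated more than three times in a row; V, L and D each appear at most once; the only place a smaller symbol precedes a larger one is the allowed subtractive pair IV, the symbol right after such a pair (if any) is smaller than the pair's first symbol, and otherwise the values never increase from left to right. Value: M (1000) + M (1000) + D (500) + C (100) + C (100) + X (10) + X (10) + IV (4) = 2724. So it is a valid standard Roman numeral.

Yes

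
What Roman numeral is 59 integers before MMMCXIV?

MMMCXIV = 3114
3114 - 59 = 3055

MMMLV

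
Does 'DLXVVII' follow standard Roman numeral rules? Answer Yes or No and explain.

'DLXVVII': V should not appear more than once

No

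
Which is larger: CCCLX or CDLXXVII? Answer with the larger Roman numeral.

CCCLX = 360
CDLXXVII = 477
477 is larger

CDLXXVII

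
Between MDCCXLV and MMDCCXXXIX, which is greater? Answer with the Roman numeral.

MDCCXLV = 1745
MMDCCXXXIX = 2739
2739 is larger

MMDCCXXXIX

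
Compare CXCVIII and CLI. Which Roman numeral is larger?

CXCVIII = 198
CLI = 151
198 is larger

CXCVIII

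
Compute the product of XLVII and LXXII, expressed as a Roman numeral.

XLVII = 47
LXXII = 72
47 × 72 = 3384

MMMCCCLXXXIV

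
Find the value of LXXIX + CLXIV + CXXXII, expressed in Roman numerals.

LXXIX = 79, CLXIV = 164, CXXXII = 132
79 + 164 = 243
243 + 132 = 375

CCCLXXV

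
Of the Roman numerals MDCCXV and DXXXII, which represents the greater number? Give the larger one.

MDCCXV = 1715
DXXXII = 532
1715 is larger

MDCCXV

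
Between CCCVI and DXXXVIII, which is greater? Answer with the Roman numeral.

CCCVI = 306
DXXXVIII = 538
538 is larger

DXXXVIII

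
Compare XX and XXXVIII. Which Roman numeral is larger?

XX = 20
XXXVIII = 38
38 is larger

XXXVIII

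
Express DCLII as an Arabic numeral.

DCLII: D=500, C=100, L=50, I=1, I=1
500 + 100 + 50 + 1 + 1 = 652

652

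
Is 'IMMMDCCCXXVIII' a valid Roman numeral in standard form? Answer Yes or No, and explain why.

'IMMMDCCCXXVIII': Invalid subtractive combination: IM

No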